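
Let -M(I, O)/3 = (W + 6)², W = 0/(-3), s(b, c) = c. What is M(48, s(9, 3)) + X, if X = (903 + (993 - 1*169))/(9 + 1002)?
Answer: -107461/1011 ≈ -106.29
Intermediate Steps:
W = 0 (W = 0*(-⅓) = 0)
M(I, O) = -108 (M(I, O) = -3*(0 + 6)² = -3*6² = -3*36 = -108)
X = 1727/1011 (X = (903 + (993 - 169))/1011 = (903 + 824)*(1/1011) = 1727*(1/1011) = 1727/1011 ≈ 1.7082)
M(48, s(9, 3)) + X = -108 + 1727/1011 = -107461/1011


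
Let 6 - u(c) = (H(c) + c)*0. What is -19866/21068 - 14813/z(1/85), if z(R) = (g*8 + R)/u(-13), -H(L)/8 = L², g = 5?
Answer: -79614254553/35826134 ≈ -2222.2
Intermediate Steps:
H(L) = -8*L²
u(c) = 6 (u(c) = 6 - (-8*c² + c)*0 = 6 - (c - 8*c²)*0 = 6 - 1*0 = 6 + 0 = 6)
z(R) = 20/3 + R/6 (z(R) = (5*8 + R)/6 = (40 + R)*(⅙) = 20/3 + R/6)
-19866/21068 - 14813/z(1/85) = -19866/21068 - 14813/(20/3 + (⅙)/85) = -19866*1/21068 - 14813/(20/3 + (⅙)*(1/85)) = -9933/10534 - 14813/(20/3 + 1/510) = -9933/10534 - 14813/3401/510 = -9933/10534 - 14813*510/3401 = -9933/10534 - 7554630/3401 = -79614254553/35826134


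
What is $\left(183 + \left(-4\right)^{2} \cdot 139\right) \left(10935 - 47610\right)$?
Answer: $-88276725$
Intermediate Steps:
$\left(183 + \left(-4\right)^{2} \cdot 139\right) \left(10935 - 47610\right) = \left(183 + 16 \cdot 139\right) \left(-36675\right) = \left(183 + 2224\right) \left(-36675\right) = 2407 \left(-36675\right) = -88276725$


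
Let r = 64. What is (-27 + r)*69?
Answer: 2553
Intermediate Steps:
(-27 + r)*69 = (-27 + 64)*69 = 37*69 = 2553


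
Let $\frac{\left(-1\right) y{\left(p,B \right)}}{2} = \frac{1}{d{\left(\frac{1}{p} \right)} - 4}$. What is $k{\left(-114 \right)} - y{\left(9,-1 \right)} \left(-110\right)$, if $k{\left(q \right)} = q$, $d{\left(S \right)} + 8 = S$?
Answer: $- \frac{10218}{107} \approx -95.495$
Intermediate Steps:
$d{\left(S \right)} = -8 + S$
$y{\left(p,B \right)} = - \frac{2}{-12 + \frac{1}{p}}$ ($y{\left(p,B \right)} = - \frac{2}{\left(-8 + \frac{1}{p}\right) - 4} = - \frac{2}{-12 + \frac{1}{p}}$)
$k{\left(-114 \right)} - y{\left(9,-1 \right)} \left(-110\right) = -114 - 2 \cdot 9 \frac{1}{-1 + 12 \cdot 9} \left(-110\right) = -114 - 2 \cdot 9 \frac{1}{-1 + 108} \left(-110\right) = -114 - 2 \cdot 9 \cdot \frac{1}{107} \left(-110\right) = -114 - \frac{18}{107} \left(-110\right) = -114 - - \frac{1980}{107} = -114 + \frac{1980}{107} = - \frac{10218}{107}$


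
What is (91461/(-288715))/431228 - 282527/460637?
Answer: -35175216429755197/57350224098116740 ≈ -0.61334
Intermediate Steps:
(91461/(-288715))/431228 - 282527/460637 = (91461*(-1/288715))*(1/431228) - 282527*1/460637 = -91461/288715*1/431228 - 282527/460637 = -91461/124501992020 - 282527/460637 = -35175216429755197/57350224098116740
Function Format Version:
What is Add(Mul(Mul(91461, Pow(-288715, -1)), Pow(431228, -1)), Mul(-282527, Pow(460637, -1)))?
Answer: Rational(-35175216429755197, 57350224098116740) ≈ -0.61334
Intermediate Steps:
Add(Mul(Mul(91461, Pow(-288715, -1)), Pow(431228, -1)), Mul(-282527, Pow(460637, -1))) = Add(Mul(Mul(91461, Rational(-1, 288715)), Rational(1, 431228)), Mul(-282527, Rational(1, 460637))) = Add(Mul(Rational(-91461, 288715), Rational(1, 431228)), Rational(-282527, 460637)) = Add(Rational(-91461, 124501992020), Rational(-282527, 460637)) = Rational(-35175216429755197, 57350224098116740)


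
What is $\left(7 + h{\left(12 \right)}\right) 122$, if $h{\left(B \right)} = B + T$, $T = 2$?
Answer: $2562$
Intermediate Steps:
$h{\left(B \right)} = 2 + B$ ($h{\left(B \right)} = B + 2 = 2 + B$)
$\left(7 + h{\left(12 \right)}\right) 122 = \left(7 + \left(2 + 12\right)\right) 122 = \left(7 + 14\right) 122 = 21 \cdot 122 = 2562$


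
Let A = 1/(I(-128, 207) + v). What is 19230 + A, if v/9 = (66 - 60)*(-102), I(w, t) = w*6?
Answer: 120687479/6276 ≈ 19230.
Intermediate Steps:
I(w, t) = 6*w
v = -5508 (v = 9*((66 - 60)*(-102)) = 9*(6*(-102)) = 9*(-612) = -5508)
A = -1/6276 (A = 1/(6*(-128) - 5508) = 1/(-768 - 5508) = 1/(-6276) = -1/6276 ≈ -0.00015934)
19230 + A = 19230 - 1/6276 = 120687479/6276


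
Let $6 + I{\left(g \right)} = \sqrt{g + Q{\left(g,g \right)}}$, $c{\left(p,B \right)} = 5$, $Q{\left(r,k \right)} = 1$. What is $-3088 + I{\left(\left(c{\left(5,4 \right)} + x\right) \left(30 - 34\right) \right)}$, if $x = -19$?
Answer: $-3094 + \sqrt{57} \approx -3086.4$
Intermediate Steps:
$I{\left(g \right)} = -6 + \sqrt{1 + g}$ ($I{\left(g \right)} = -6 + \sqrt{g + 1} = -6 + \sqrt{1 + g}$)
$-3088 + I{\left(\left(c{\left(5,4 \right)} + x\right) \left(30 - 34\right) \right)} = -3088 - \left(6 - \sqrt{1 + \left(5 - 19\right) \left(30 - 34\right)}\right) = -3088 - \left(6 - \sqrt{1 - -56}\right) = -3088 - \left(6 - \sqrt{1 + 56}\right) = -3088 - \left(6 - \sqrt{57}\right) = -3094 + \sqrt{57}$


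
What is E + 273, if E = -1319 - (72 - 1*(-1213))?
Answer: -2331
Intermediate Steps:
E = -2604 (E = -1319 - (72 + 1213) = -1319 - 1*1285 = -1319 - 1285 = -2604)
E + 273 = -2604 + 273 = -2331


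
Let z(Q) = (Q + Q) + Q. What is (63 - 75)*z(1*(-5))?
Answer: 180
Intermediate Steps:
z(Q) = 3*Q (z(Q) = 2*Q + Q = 3*Q)
(63 - 75)*z(1*(-5)) = (63 - 75)*(3*(1*(-5))) = -36*(-5) = -12*(-15) = 180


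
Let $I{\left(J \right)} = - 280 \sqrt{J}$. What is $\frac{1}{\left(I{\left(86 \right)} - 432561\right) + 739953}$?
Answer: $\frac{4803}{1476298426} + \frac{35 \sqrt{86}}{11810387408} \approx 3.2809 \cdot 10^{-6}$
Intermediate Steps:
$\frac{1}{\left(I{\left(86 \right)} - 432561\right) + 739953} = \frac{1}{\left(- 280 \sqrt{86} - 432561\right) + 739953} = \frac{1}{\left(-432561 - 280 \sqrt{86}\right) + 739953} = \frac{1}{307392 - 280 \sqrt{86}}$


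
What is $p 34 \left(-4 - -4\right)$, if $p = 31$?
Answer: $0$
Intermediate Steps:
$p 34 \left(-4 - -4\right) = 31 \cdot 34 \left(-4 - -4\right) = 1054 \left(-4 + 4\right) = 1054 \cdot 0 = 0$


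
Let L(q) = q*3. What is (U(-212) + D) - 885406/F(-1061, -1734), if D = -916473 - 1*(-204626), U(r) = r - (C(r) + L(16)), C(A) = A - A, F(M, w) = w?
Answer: -616954066/867 ≈ -7.1160e+5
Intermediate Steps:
L(q) = 3*q
C(A) = 0
U(r) = -48 + r (U(r) = r - (0 + 3*16) = r - (0 + 48) = r - 1*48 = r - 48 = -48 + r)
D = -711847 (D = -916473 + 204626 = -711847)
(U(-212) + D) - 885406/F(-1061, -1734) = ((-48 - 212) - 711847) - 885406/(-1734) = (-260 - 711847) - 885406*(-1/1734) = -712107 + 442703/867 = -616954066/867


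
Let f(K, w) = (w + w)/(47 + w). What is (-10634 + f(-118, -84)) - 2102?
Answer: -471064/37 ≈ -12731.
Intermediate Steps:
f(K, w) = 2*w/(47 + w) (f(K, w) = (2*w)/(47 + w) = 2*w/(47 + w))
(-10634 + f(-118, -84)) - 2102 = (-10634 + 2*(-84)/(47 - 84)) - 2102 = (-10634 + 2*(-84)/(-37)) - 2102 = (-10634 + 2*(-84)*(-1/37)) - 2102 = (-10634 + 168/37) - 2102 = -393290/37 - 2102 = -471064/37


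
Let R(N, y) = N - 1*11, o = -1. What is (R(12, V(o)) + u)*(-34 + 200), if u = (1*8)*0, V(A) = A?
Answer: 166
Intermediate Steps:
R(N, y) = -11 + N (R(N, y) = N - 11 = -11 + N)
u = 0 (u = 8*0 = 0)
(R(12, V(o)) + u)*(-34 + 200) = ((-11 + 12) + 0)*(-34 + 200) = (1 + 0)*166 = 1*166 = 166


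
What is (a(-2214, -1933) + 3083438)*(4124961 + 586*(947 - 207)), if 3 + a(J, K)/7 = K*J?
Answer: 150620968129651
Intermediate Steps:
a(J, K) = -21 + 7*J*K (a(J, K) = -21 + 7*(K*J) = -21 + 7*(J*K) = -21 + 7*J*K)
(a(-2214, -1933) + 3083438)*(4124961 + 586*(947 - 207)) = ((-21 + 7*(-2214)*(-1933)) + 3083438)*(4124961 + 586*(947 - 207)) = ((-21 + 29957634) + 3083438)*(4124961 + 586*740) = (29957613 + 3083438)*(4124961 + 433640) = 33041051*4558601 = 150620968129651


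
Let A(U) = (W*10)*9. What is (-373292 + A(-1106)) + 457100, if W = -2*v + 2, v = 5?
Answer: 83088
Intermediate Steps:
W = -8 (W = -2*5 + 2 = -10 + 2 = -8)
A(U) = -720 (A(U) = -8*10*9 = -80*9 = -720)
(-373292 + A(-1106)) + 457100 = (-373292 - 720) + 457100 = -374012 + 457100 = 83088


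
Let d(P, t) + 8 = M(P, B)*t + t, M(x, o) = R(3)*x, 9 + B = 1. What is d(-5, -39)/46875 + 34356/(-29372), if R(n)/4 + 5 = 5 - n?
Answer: -60019588/49171875 ≈ -1.2206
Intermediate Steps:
B = -8 (B = -9 + 1 = -8)
R(n) = -4*n (R(n) = -20 + 4*(5 - n) = -20 + (20 - 4*n) = -4*n)
M(x, o) = -12*x (M(x, o) = (-4*3)*x = -12*x)
d(P, t) = -8 + t - 12*P*t (d(P, t) = -8 + ((-12*P)*t + t) = -8 + (-12*P*t + t) = -8 + (t - 12*P*t) = -8 + t - 12*P*t)
d(-5, -39)/46875 + 34356/(-29372) = (-8 - 39 - 12*(-5)*(-39))/46875 + 34356/(-29372) = (-8 - 39 - 2340)*(1/46875) + 34356*(-1/29372) = -2387*1/46875 - 1227/1049 = -2387/46875 - 1227/1049 = -60019588/49171875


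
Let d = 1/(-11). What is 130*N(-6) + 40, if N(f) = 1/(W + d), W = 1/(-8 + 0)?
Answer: -10680/19 ≈ -562.11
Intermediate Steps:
d = -1/11 ≈ -0.090909
W = -⅛ (W = 1/(-8) = -⅛ ≈ -0.12500)
N(f) = -88/19 (N(f) = 1/(-⅛ - 1/11) = 1/(-19/88) = -88/19)
130*N(-6) + 40 = 130*(-88/19) + 40 = -11440/19 + 40 = -10680/19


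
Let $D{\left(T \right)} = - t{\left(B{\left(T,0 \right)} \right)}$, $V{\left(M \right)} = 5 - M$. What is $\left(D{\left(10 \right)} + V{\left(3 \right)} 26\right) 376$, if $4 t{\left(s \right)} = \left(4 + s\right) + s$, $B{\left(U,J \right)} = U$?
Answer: $17296$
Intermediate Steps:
$t{\left(s \right)} = 1 + \frac{s}{2}$ ($t{\left(s \right)} = \frac{\left(4 + s\right) + s}{4} = \frac{4 + 2 s}{4} = 1 + \frac{s}{2}$)
$D{\left(T \right)} = -1 - \frac{T}{2}$ ($D{\left(T \right)} = - (1 + \frac{T}{2}) = -1 - \frac{T}{2}$)
$\left(D{\left(10 \right)} + V{\left(3 \right)} 26\right) 376 = \left(\left(-1 - 5\right) + \left(5 - 3\right) 26\right) 376 = \left(-6 + 2 \cdot 26\right) 376 = \left(-6 + 52\right) 376 = 46 \cdot 376 = 17296$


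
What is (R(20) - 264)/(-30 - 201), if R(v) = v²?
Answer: -136/231 ≈ -0.58874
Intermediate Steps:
(R(20) - 264)/(-30 - 201) = (20² - 264)/(-30 - 201) = (400 - 264)/(-231) = 136*(-1/231) = -136/231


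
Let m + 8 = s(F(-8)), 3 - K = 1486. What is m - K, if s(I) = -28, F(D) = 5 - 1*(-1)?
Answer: 1447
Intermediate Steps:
F(D) = 6 (F(D) = 5 + 1 = 6)
K = -1483 (K = 3 - 1*1486 = 3 - 1486 = -1483)
m = -36 (m = -8 - 28 = -36)
m - K = -36 - 1*(-1483) = -36 + 1483 = 1447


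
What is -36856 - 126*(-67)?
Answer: -28414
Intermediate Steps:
-36856 - 126*(-67) = -36856 - 1*(-8442) = -36856 + 8442 = -28414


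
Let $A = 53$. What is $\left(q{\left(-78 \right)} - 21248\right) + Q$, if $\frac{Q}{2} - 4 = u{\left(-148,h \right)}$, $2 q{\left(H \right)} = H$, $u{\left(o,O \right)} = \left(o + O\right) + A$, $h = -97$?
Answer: $-21663$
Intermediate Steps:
$u{\left(o,O \right)} = 53 + O + o$ ($u{\left(o,O \right)} = \left(o + O\right) + 53 = \left(O + o\right) + 53 = 53 + O + o$)
$q{\left(H \right)} = \frac{H}{2}$
$Q = -376$ ($Q = 8 + 2 \left(53 - 97 - 148\right) = 8 + 2 \left(-192\right) = 8 - 384 = -376$)
$\left(q{\left(-78 \right)} - 21248\right) + Q = \left(\frac{1}{2} \left(-78\right) - 21248\right) - 376 = \left(-39 - 21248\right) - 376 = -21287 - 376 = -21663$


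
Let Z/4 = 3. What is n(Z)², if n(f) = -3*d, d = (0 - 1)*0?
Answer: 0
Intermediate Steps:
Z = 12 (Z = 4*3 = 12)
d = 0 (d = -1*0 = 0)
n(f) = 0 (n(f) = -3*0 = 0)
n(Z)² = 0² = 0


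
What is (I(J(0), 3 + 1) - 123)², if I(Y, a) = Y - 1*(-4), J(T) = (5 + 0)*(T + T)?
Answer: 14161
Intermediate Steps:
J(T) = 10*T (J(T) = 5*(2*T) = 10*T)
I(Y, a) = 4 + Y (I(Y, a) = Y + 4 = 4 + Y)
(I(J(0), 3 + 1) - 123)² = ((4 + 10*0) - 123)² = ((4 + 0) - 123)² = (4 - 123)² = (-119)² = 14161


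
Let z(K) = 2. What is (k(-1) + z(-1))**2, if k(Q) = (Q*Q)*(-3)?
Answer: 1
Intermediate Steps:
k(Q) = -3*Q**2 (k(Q) = Q**2*(-3) = -3*Q**2)
(k(-1) + z(-1))**2 = (-3*(-1)**2 + 2)**2 = (-3*1 + 2)**2 = (-3 + 2)**2 = (-1)**2 = 1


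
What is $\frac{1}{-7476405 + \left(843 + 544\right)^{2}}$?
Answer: $- \frac{1}{5552636} \approx -1.8009 \cdot 10^{-7}$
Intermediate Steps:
$\frac{1}{-7476405 + \left(843 + 544\right)^{2}} = \frac{1}{-7476405 + 1387^{2}} = \frac{1}{-7476405 + 1923769} = \frac{1}{-5552636} = - \frac{1}{5552636}$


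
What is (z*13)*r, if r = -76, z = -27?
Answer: 26676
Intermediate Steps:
(z*13)*r = -27*13*(-76) = -351*(-76) = 26676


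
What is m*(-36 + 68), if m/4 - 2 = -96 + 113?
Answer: 2432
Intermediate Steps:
m = 76 (m = 8 + 4*(-96 + 113) = 8 + 4*17 = 8 + 68 = 76)
m*(-36 + 68) = 76*(-36 + 68) = 76*32 = 2432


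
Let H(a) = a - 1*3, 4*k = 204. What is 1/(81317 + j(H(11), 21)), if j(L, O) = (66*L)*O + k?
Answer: 1/92456 ≈ 1.0816e-5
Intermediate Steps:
k = 51 (k = (¼)*204 = 51)
H(a) = -3 + a (H(a) = a - 3 = -3 + a)
j(L, O) = 51 + 66*L*O (j(L, O) = (66*L)*O + 51 = 66*L*O + 51 = 51 + 66*L*O)
1/(81317 + j(H(11), 21)) = 1/(81317 + (51 + 66*(-3 + 11)*21)) = 1/(81317 + (51 + 66*8*21)) = 1/(81317 + (51 + 11088)) = 1/(81317 + 11139) = 1/92456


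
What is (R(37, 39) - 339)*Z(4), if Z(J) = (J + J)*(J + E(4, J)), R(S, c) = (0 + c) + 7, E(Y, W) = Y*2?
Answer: -28128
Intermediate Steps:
E(Y, W) = 2*Y
R(S, c) = 7 + c (R(S, c) = c + 7 = 7 + c)
Z(J) = 2*J*(8 + J) (Z(J) = (J + J)*(J + 2*4) = (2*J)*(J + 8) = (2*J)*(8 + J) = 2*J*(8 + J))
(R(37, 39) - 339)*Z(4) = ((7 + 39) - 339)*(2*4*(8 + 4)) = (46 - 339)*(2*4*12) = -293*96 = -28128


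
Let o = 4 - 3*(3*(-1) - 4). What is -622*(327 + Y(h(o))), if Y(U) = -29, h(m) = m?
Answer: -185356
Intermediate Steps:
o = 25 (o = 4 - 3*(-3 - 4) = 4 - 3*(-7) = 4 + 21 = 25)
-622*(327 + Y(h(o))) = -622*(327 - 29) = -622*298 = -185356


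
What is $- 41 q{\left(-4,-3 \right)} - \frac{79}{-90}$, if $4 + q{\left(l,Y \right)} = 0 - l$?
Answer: $\frac{79}{90} \approx 0.87778$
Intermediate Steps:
$q{\left(l,Y \right)} = -4 - l$ ($q{\left(l,Y \right)} = -4 + \left(0 - l\right) = -4 - l$)
$- 41 q{\left(-4,-3 \right)} - \frac{79}{-90} = - 41 \left(-4 - -4\right) - \frac{79}{-90} = - 41 \left(-4 + 4\right) - - \frac{79}{90} = \left(-41\right) 0 + \frac{79}{90} = 0 + \frac{79}{90} = \frac{79}{90}$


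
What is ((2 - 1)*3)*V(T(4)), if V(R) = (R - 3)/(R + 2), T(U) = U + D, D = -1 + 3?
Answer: 9/8 ≈ 1.1250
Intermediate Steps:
D = 2
T(U) = 2 + U (T(U) = U + 2 = 2 + U)
V(R) = (-3 + R)/(2 + R)
((2 - 1)*3)*V(T(4)) = ((2 - 1)*3)*((-3 + (2 + 4))/(2 + (2 + 4))) = (1*3)*((-3 + 6)/(2 + 6)) = 3*(3/8) = 9/8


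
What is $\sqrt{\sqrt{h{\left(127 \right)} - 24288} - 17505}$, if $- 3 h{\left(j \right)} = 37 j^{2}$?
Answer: $\frac{\sqrt{-157545 + 3 i \sqrt{2008911}}}{3} \approx 1.7853 + 132.32 i$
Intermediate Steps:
$h{\left(j \right)} = - \frac{37 j^{2}}{3}$
$\sqrt{\sqrt{h{\left(127 \right)} - 24288} - 17505} = \sqrt{\sqrt{- \frac{37 \cdot 127^{2}}{3} - 24288} - 17505} = \sqrt{\sqrt{\left(- \frac{37}{3}\right) 16129 - 24288} - 17505} = \sqrt{\sqrt{- \frac{596773}{3} - 24288} - 17505} = \sqrt{\sqrt{- \frac{669637}{3}} - 17505} = \sqrt{\frac{i \sqrt{2008911}}{3} - 17505} = \sqrt{-17505 + \frac{i \sqrt{2008911}}{3}}$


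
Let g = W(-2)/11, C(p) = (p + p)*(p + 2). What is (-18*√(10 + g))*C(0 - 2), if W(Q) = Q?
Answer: 0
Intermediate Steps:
C(p) = 2*p*(2 + p) (C(p) = (2*p)*(2 + p) = 2*p*(2 + p))
g = -2/11 ≈ -0.18182
(-18*√(10 + g))*C(0 - 2) = (-18*√(10 - 2/11))*(2*(0 - 2)*(2 + (0 - 2))) = (-108*√33/11)*(2*(-2)*(2 - 2)) = (-108*√33/11)*(2*(-2)*0) = -108*√33/11*0 = 0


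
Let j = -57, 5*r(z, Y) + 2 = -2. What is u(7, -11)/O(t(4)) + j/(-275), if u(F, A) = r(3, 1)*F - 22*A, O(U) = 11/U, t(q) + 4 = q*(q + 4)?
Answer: 165537/275 ≈ 601.95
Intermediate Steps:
r(z, Y) = -4/5 (r(z, Y) = -2/5 + (1/5)*(-2) = -2/5 - 2/5 = -4/5)
t(q) = -4 + q*(4 + q) (t(q) = -4 + q*(q + 4) = -4 + q*(4 + q))
u(F, A) = -22*A - 4*F/5 (u(F, A) = -4*F/5 - 22*A = -22*A - 4*F/5)
u(7, -11)/O(t(4)) + j/(-275) = (-22*(-11) - 4/5*7)/((11/(-4 + 4**2 + 4*4))) - 57/(-275) = (242 - 28/5)/((11/(-4 + 16 + 16))) - 57*(-1/275) = 1182/(5*((11/28))) + 57/275 = 1182/(5*((11*(1/28)))) + 57/275 = 1182/(5*(11/28)) + 57/275 = (1182/5)*(28/11) + 57/275 = 33096/55 + 57/275 = 165537/275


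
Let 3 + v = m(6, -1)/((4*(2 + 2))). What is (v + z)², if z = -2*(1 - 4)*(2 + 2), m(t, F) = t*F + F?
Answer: 108241/256 ≈ 422.82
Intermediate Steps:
m(t, F) = F + F*t (m(t, F) = F*t + F = F + F*t)
v = -55/16 (v = -3 + (-(1 + 6))/((4*(2 + 2))) = -3 + (-1*7)/((4*4)) = -3 - 7/16 = -55/16 ≈ -3.4375)
z = 24 (z = -(-6)*4 = -2*(-12) = 24)
(v + z)² = (-55/16 + 24)² = (329/16)² = 108241/256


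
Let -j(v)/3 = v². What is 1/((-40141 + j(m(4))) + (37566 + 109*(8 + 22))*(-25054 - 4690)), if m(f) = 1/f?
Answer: -16/19434658003 ≈ -8.2327e-10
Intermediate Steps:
j(v) = -3*v²
1/((-40141 + j(m(4))) + (37566 + 109*(8 + 22))*(-25054 - 4690)) = 1/((-40141 - 3*(1/4)²) + (37566 + 109*(8 + 22))*(-25054 - 4690)) = 1/((-40141 - 3*(¼)²) + (37566 + 109*30)*(-29744)) = 1/((-40141 - 3*1/16) + (37566 + 3270)*(-29744)) = 1/((-40141 - 3/16) + 40836*(-29744)) = 1/(-642259/16 - 1214625984) = 1/(-19434658003/16) = -16/19434658003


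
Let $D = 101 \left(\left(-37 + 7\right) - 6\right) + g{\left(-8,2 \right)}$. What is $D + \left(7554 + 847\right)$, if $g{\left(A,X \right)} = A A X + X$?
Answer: $4895$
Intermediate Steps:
$g{\left(A,X \right)} = X + X A^{2}$ ($g{\left(A,X \right)} = A^{2} X + X = X A^{2} + X = X + X A^{2}$)
$D = -3506$ ($D = 101 \left(\left(-37 + 7\right) - 6\right) + 2 \left(1 + \left(-8\right)^{2}\right) = 101 \left(-30 - 6\right) + 2 \left(1 + 64\right) = 101 \left(-36\right) + 2 \cdot 65 = -3636 + 130 = -3506$)
$D + \left(7554 + 847\right) = -3506 + \left(7554 + 847\right) = -3506 + 8401 = 4895$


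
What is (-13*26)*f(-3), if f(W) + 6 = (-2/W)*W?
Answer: 2704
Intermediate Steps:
f(W) = -8 (f(W) = -6 + (-2/W)*W = -6 - 2 = -8)
(-13*26)*f(-3) = -13*26*(-8) = -338*(-8) = 2704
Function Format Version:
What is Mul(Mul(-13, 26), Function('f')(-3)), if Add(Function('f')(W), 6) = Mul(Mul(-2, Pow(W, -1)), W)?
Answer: 2704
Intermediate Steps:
Function('f')(W) = -8 (Function('f')(W) = Add(-6, Mul(Mul(-2, Pow(W, -1)), W)) = Add(-6, -2) = -8)
Mul(Mul(-13, 26), Function('f')(-3)) = Mul(Mul(-13, 26), -8) = Mul(-338, -8) = 2704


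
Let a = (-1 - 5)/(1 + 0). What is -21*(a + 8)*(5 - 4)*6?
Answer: -252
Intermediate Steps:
a = -6 (a = -6/1 = -6*1 = -6)
-21*(a + 8)*(5 - 4)*6 = -21*(-6 + 8)*(5 - 4)*6 = -42*6 = -252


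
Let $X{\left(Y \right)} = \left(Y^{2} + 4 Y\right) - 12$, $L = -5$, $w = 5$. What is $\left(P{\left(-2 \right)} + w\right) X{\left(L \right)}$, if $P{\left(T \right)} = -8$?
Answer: $21$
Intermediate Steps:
$X{\left(Y \right)} = -12 + Y^{2} + 4 Y$
$\left(P{\left(-2 \right)} + w\right) X{\left(L \right)} = \left(-8 + 5\right) \left(-12 + \left(-5\right)^{2} + 4 \left(-5\right)\right) = - 3 \left(-12 + 25 - 20\right) = \left(-3\right) \left(-7\right) = 21$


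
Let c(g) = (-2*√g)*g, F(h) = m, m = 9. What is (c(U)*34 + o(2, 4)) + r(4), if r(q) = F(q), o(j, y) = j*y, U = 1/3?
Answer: 17 - 68*√3/9 ≈ 3.9134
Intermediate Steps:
U = ⅓ ≈ 0.33333
F(h) = 9
c(g) = -2*g^(3/2)
r(q) = 9
(c(U)*34 + o(2, 4)) + r(4) = (-2*√3/9*34 + 2*4) + 9 = (-2*√3/9*34 + 8) + 9 = (-68*√3/9 + 8) + 9 = (8 - 68*√3/9) + 9 = 17 - 68*√3/9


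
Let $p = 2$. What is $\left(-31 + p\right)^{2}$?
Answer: $841$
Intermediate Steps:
$\left(-31 + p\right)^{2} = \left(-31 + 2\right)^{2} = \left(-29\right)^{2} = 841$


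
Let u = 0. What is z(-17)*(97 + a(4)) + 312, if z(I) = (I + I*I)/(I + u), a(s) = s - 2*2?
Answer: -1240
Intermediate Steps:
a(s) = -4 + s (a(s) = s - 4 = -4 + s)
z(I) = (I + I**2)/I (z(I) = (I + I*I)/(I + 0) = (I + I**2)/I)
z(-17)*(97 + a(4)) + 312 = (1 - 17)*(97 + (-4 + 4)) + 312 = -16*(97 + 0) + 312 = -16*97 + 312 = -1552 + 312 = -1240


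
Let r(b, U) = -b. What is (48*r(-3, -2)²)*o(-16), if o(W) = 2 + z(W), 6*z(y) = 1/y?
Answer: 1719/2 ≈ 859.50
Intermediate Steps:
z(y) = 1/(6*y) (z(y) = (1/y)/6 = 1/(6*y))
o(W) = 2 + 1/(6*W)
(48*r(-3, -2)²)*o(-16) = (48*(-1*(-3))²)*(2 + (⅙)/(-16)) = (48*3²)*(2 + (⅙)*(-1/16)) = (48*9)*(2 - 1/96) = 432*(191/96) = 1719/2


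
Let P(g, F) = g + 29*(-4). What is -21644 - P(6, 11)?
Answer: -21534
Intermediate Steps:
P(g, F) = -116 + g (P(g, F) = g - 116 = -116 + g)
-21644 - P(6, 11) = -21644 - (-116 + 6) = -21644 - 1*(-110) = -21644 + 110 = -21534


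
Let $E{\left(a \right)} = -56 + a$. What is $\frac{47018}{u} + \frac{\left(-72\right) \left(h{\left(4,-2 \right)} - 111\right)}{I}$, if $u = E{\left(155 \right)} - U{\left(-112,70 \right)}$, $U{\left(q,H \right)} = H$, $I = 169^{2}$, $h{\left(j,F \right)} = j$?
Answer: $\frac{1343104514}{828269} \approx 1621.6$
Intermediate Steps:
$I = 28561$
$u = 29$ ($u = \left(-56 + 155\right) - 70 = 99 - 70 = 29$)
$\frac{47018}{u} + \frac{\left(-72\right) \left(h{\left(4,-2 \right)} - 111\right)}{I} = \frac{47018}{29} + \frac{\left(-72\right) \left(4 - 111\right)}{28561} = 47018 \cdot \frac{1}{29} + \left(-72\right) \left(-107\right) \frac{1}{28561} = \frac{47018}{29} + 7704 \cdot \frac{1}{28561} = \frac{47018}{29} + \frac{7704}{28561} = \frac{1343104514}{828269}$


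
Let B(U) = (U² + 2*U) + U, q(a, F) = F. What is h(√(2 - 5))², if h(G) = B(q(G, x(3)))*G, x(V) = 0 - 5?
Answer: -300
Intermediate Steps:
x(V) = -5
B(U) = U² + 3*U
h(G) = 10*G (h(G) = (-5*(3 - 5))*G = (-5*(-2))*G = 10*G)
h(√(2 - 5))² = (10*√(2 - 5))² = (10*√(-3))² = (10*(I*√3))² = (10*I*√3)² = -300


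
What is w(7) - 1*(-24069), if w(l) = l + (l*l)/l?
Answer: 24083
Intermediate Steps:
w(l) = 2*l (w(l) = l + l²/l = l + l = 2*l)
w(7) - 1*(-24069) = 2*7 - 1*(-24069) = 14 + 24069 = 24083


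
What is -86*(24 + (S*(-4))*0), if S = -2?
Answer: -2064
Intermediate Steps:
-86*(24 + (S*(-4))*0) = -86*(24 - 2*(-4)*0) = -86*(24 + 8*0) = -86*(24 + 0) = -86*24 = -2064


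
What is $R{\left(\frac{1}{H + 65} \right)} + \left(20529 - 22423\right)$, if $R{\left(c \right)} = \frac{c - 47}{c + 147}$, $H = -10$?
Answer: $- \frac{7658734}{4043} \approx -1894.3$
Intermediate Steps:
$R{\left(c \right)} = \frac{-47 + c}{147 + c}$
$R{\left(\frac{1}{H + 65} \right)} + \left(20529 - 22423\right) = \frac{-47 + \frac{1}{-10 + 65}}{147 + \frac{1}{-10 + 65}} + \left(20529 - 22423\right) = \frac{-47 + \frac{1}{55}}{147 + \frac{1}{55}} + \left(20529 - 22423\right) = \frac{-47 + \frac{1}{55}}{147 + \frac{1}{55}} - 1894 = \frac{1}{\frac{8086}{55}} \left(- \frac{2584}{55}\right) - 1894 = \frac{55}{8086} \left(- \frac{2584}{55}\right) - 1894 = - \frac{1292}{4043} - 1894 = - \frac{7658734}{4043}$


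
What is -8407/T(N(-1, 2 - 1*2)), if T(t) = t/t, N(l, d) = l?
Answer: -8407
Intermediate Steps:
T(t) = 1
-8407/T(N(-1, 2 - 1*2)) = -8407/1 = -8407*1 = -8407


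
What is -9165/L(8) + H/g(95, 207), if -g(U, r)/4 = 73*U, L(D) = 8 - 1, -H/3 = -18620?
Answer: -670074/511 ≈ -1311.3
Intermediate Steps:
H = 55860 (H = -3*(-18620) = 55860)
L(D) = 7
g(U, r) = -292*U
-9165/L(8) + H/g(95, 207) = -9165/7 + 55860/((-292*95)) = -9165*⅐ + 55860/(-27740) = -9165/7 + 55860*(-1/27740) = -9165/7 - 147/73 = -670074/511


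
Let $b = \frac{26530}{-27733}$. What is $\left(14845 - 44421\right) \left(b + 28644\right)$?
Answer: $- \frac{23493918070672}{27733} \approx -8.4715 \cdot 10^{8}$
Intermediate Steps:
$b = - \frac{26530}{27733}$ ($b = 26530 \left(- \frac{1}{27733}\right) = - \frac{26530}{27733} \approx -0.95662$)
$\left(14845 - 44421\right) \left(b + 28644\right) = \left(14845 - 44421\right) \left(- \frac{26530}{27733} + 28644\right) = \left(-29576\right) \frac{794357522}{27733} = - \frac{23493918070672}{27733}$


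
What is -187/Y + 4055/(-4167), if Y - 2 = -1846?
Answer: -6698191/7683948 ≈ -0.87171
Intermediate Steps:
Y = -1844 (Y = 2 - 1846 = -1844)
-187/Y + 4055/(-4167) = -187/(-1844) + 4055/(-4167) = -187*(-1/1844) + 4055*(-1/4167) = 187/1844 - 4055/4167 = -6698191/7683948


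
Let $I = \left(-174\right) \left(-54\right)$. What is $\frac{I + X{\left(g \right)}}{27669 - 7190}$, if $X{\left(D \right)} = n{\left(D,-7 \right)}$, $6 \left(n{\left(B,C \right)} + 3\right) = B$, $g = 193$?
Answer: $\frac{56551}{122874} \approx 0.46024$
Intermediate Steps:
$n{\left(B,C \right)} = -3 + \frac{B}{6}$
$I = 9396$
$X{\left(D \right)} = -3 + \frac{D}{6}$
$\frac{I + X{\left(g \right)}}{27669 - 7190} = \frac{9396 + \left(-3 + \frac{1}{6} \cdot 193\right)}{27669 - 7190} = \frac{9396 + \left(-3 + \frac{193}{6}\right)}{20479} = \left(9396 + \frac{175}{6}\right) \frac{1}{20479} = \frac{56551}{6} \cdot \frac{1}{20479} = \frac{56551}{122874}$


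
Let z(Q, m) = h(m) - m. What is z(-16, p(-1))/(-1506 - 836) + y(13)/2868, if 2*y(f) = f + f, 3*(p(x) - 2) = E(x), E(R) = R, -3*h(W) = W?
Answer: 55229/10075284 ≈ 0.0054816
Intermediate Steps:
h(W) = -W/3
p(x) = 2 + x/3
z(Q, m) = -4*m/3 (z(Q, m) = -m/3 - m = -4*m/3)
y(f) = f (y(f) = (f + f)/2 = (2*f)/2 = f)
z(-16, p(-1))/(-1506 - 836) + y(13)/2868 = (-4*(2 + (1/3)*(-1))/3)/(-1506 - 836) + 13/2868 = -4*(2 - 1/3)/3/(-2342) + 13*(1/2868) = -4/3*5/3*(-1/2342) + 13/2868 = -20/9*(-1/2342) + 13/2868 = 10/10539 + 13/2868 = 55229/10075284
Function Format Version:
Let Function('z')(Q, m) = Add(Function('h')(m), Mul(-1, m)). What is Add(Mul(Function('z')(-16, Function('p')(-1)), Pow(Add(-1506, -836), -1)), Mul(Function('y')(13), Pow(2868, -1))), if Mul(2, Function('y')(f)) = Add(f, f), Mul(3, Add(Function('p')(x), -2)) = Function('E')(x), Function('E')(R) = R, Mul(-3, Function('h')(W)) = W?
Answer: Rational(55229, 10075284) ≈ 0.0054816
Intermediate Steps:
Function('h')(W) = Mul(Rational(-1, 3), W)
Function('p')(x) = Add(2, Mul(Rational(1, 3), x))
Function('z')(Q, m) = Mul(Rational(-4, 3), m) (Function('z')(Q, m) = Add(Mul(Rational(-1, 3), m), Mul(-1, m)) = Mul(Rational(-4, 3), m))
Function('y')(f) = f (Function('y')(f) = Mul(Rational(1, 2), Add(f, f)) = Mul(Rational(1, 2), Mul(2, f)) = f)
Add(Mul(Function('z')(-16, Function('p')(-1)), Pow(Add(-1506, -836), -1)), Mul(Function('y')(13), Pow(2868, -1))) = Add(Mul(Mul(Rational(-4, 3), Add(2, Mul(Rational(1, 3), -1))), Pow(Add(-1506, -836), -1)), Mul(13, Pow(2868, -1))) = Add(Mul(Mul(Rational(-4, 3), Add(2, Rational(-1, 3))), Pow(-2342, -1)), Mul(13, Rational(1, 2868))) = Add(Mul(Mul(Rational(-4, 3), Rational(5, 3)), Rational(-1, 2342)), Rational(13, 2868)) = Add(Mul(Rational(-20, 9), Rational(-1, 2342)), Rational(13, 2868)) = Add(Rational(10, 10539), Rational(13, 2868)) = Rational(55229, 10075284)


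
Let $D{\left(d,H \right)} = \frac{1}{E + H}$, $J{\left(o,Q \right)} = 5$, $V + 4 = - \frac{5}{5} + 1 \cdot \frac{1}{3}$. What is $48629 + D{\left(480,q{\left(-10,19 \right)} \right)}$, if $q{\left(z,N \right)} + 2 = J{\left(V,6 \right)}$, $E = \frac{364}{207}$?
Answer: $\frac{47899772}{985} \approx 48629.0$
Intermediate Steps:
$V = - \frac{14}{3}$ ($V = -4 + \left(- \frac{5}{5} + 1 \cdot \frac{1}{3}\right) = -4 + \left(\left(-5\right) \frac{1}{5} + 1 \cdot \frac{1}{3}\right) = -4 + \left(-1 + \frac{1}{3}\right) = -4 - \frac{2}{3} = - \frac{14}{3} \approx -4.6667$)
$E = \frac{364}{207}$ ($E = 364 \cdot \frac{1}{207} = \frac{364}{207} \approx 1.7585$)
$q{\left(z,N \right)} = 3$ ($q{\left(z,N \right)} = -2 + 5 = 3$)
$D{\left(d,H \right)} = \frac{1}{\frac{364}{207} + H}$
$48629 + D{\left(480,q{\left(-10,19 \right)} \right)} = 48629 + \frac{207}{364 + 207 \cdot 3} = 48629 + \frac{207}{364 + 621} = 48629 + \frac{207}{985} = \frac{47899772}{985}$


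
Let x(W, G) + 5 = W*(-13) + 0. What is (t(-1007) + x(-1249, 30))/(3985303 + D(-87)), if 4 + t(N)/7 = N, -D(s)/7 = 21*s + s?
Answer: 9155/3998701 ≈ 0.0022895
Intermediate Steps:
D(s) = -154*s (D(s) = -7*(21*s + s) = -154*s)
x(W, G) = -5 - 13*W (x(W, G) = -5 + (W*(-13) + 0) = -5 + (-13*W + 0) = -5 - 13*W)
t(N) = -28 + 7*N
(t(-1007) + x(-1249, 30))/(3985303 + D(-87)) = ((-28 + 7*(-1007)) + (-5 - 13*(-1249)))/(3985303 - 154*(-87)) = ((-28 - 7049) + (-5 + 16237))/(3985303 + 13398) = (-7077 + 16232)/3998701 = 9155*(1/3998701) = 9155/3998701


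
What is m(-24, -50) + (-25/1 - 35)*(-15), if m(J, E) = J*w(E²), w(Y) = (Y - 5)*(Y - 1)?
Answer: -149639220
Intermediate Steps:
w(Y) = (-1 + Y)*(-5 + Y) (w(Y) = (-5 + Y)*(-1 + Y) = (-1 + Y)*(-5 + Y))
m(J, E) = J*(5 + E⁴ - 6*E²) (m(J, E) = J*(5 + (E²)² - 6*E²) = J*(5 + E⁴ - 6*E²))
m(-24, -50) + (-25/1 - 35)*(-15) = -24*(5 + (-50)⁴ - 6*(-50)²) + (-25/1 - 35)*(-15) = -24*(5 + 6250000 - 6*2500) + (-25*1 - 35)*(-15) = -24*(5 + 6250000 - 15000) + (-25 - 35)*(-15) = -24*6235005 - 60*(-15) = -149640120 + 900 = -149639220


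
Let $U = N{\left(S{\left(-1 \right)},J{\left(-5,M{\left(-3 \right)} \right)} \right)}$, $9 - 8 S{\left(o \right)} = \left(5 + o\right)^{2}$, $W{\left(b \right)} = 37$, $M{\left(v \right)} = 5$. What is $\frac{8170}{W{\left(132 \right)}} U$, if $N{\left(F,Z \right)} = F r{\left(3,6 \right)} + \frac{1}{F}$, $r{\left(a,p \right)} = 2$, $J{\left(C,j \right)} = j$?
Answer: $- \frac{330885}{518} \approx -638.77$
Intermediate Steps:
$S{\left(o \right)} = \frac{9}{8} - \frac{\left(5 + o\right)^{2}}{8}$
$N{\left(F,Z \right)} = \frac{1}{F} + 2 F$ ($N{\left(F,Z \right)} = F 2 + \frac{1}{F} = 2 F + \frac{1}{F} = \frac{1}{F} + 2 F$)
$U = - \frac{81}{28}$ ($U = \frac{1}{\frac{9}{8} - \frac{\left(5 - 1\right)^{2}}{8}} + 2 \left(\frac{9}{8} - \frac{\left(5 - 1\right)^{2}}{8}\right) = \frac{1}{\frac{9}{8} - \frac{4^{2}}{8}} + 2 \left(\frac{9}{8} - \frac{4^{2}}{8}\right) = \frac{1}{\frac{9}{8} - 2} + 2 \left(\frac{9}{8} - 2\right) = \frac{1}{- \frac{7}{8}} + 2 \left(- \frac{7}{8}\right) = - \frac{8}{7} - \frac{7}{4} = - \frac{81}{28} \approx -2.8929$)
$\frac{8170}{W{\left(132 \right)}} U = \frac{8170}{37} \left(- \frac{81}{28}\right) = - \frac{330885}{518}$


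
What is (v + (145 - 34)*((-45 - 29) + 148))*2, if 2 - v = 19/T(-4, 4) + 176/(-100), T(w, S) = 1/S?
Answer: 407088/25 ≈ 16284.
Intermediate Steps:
v = -1806/25 (v = 2 - (19/(1/4) + 176/(-100)) = 2 - (19/(1/4) + 176*(-1/100)) = 2 - (19*4 - 44/25) = 2 - (76 - 44/25) = 2 - 1*1856/25 = 2 - 1856/25 = -1806/25 ≈ -72.240)
(v + (145 - 34)*((-45 - 29) + 148))*2 = (-1806/25 + (145 - 34)*((-45 - 29) + 148))*2 = (-1806/25 + 111*(-74 + 148))*2 = (-1806/25 + 111*74)*2 = (-1806/25 + 8214)*2 = (203544/25)*2 = 407088/25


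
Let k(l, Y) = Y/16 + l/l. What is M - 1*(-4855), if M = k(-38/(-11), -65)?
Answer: 77631/16 ≈ 4851.9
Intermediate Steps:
k(l, Y) = 1 + Y/16 (k(l, Y) = Y*(1/16) + 1 = Y/16 + 1 = 1 + Y/16)
M = -49/16 (M = 1 + (1/16)*(-65) = 1 - 65/16 = -49/16 ≈ -3.0625)
M - 1*(-4855) = -49/16 - 1*(-4855) = -49/16 + 4855 = 77631/16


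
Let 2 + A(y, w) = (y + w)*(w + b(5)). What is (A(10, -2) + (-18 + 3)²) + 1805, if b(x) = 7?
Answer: 2068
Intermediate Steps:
A(y, w) = -2 + (7 + w)*(w + y) (A(y, w) = -2 + (y + w)*(w + 7) = -2 + (w + y)*(7 + w) = -2 + (7 + w)*(w + y))
(A(10, -2) + (-18 + 3)²) + 1805 = ((-2 + (-2)² + 7*(-2) + 7*10 - 2*10) + (-18 + 3)²) + 1805 = ((-2 + 4 - 14 + 70 - 20) + (-15)²) + 1805 = (38 + 225) + 1805 = 263 + 1805 = 2068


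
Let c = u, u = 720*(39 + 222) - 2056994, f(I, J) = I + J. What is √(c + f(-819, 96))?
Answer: I*√1869797 ≈ 1367.4*I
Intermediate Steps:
u = -1869074 (u = 720*261 - 2056994 = 187920 - 2056994 = -1869074)
c = -1869074
√(c + f(-819, 96)) = √(-1869074 + (-819 + 96)) = √(-1869074 - 723) = √(-1869797) = I*√1869797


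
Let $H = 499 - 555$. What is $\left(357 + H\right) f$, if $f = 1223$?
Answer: $368123$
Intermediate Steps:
$H = -56$
$\left(357 + H\right) f = \left(357 - 56\right) 1223 = 301 \cdot 1223 = 368123$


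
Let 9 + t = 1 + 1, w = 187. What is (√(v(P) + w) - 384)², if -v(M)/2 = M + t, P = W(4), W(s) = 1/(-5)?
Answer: (1920 - √5035)²/25 ≈ 1.3676e+5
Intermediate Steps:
W(s) = -⅕
P = -⅕ ≈ -0.20000
t = -7 (t = -9 + (1 + 1) = -9 + 2 = -7)
v(M) = 14 - 2*M (v(M) = -2*(M - 7) = -2*(-7 + M) = 14 - 2*M)
(√(v(P) + w) - 384)² = (√((14 - 2*(-⅕)) + 187) - 384)² = (√((14 + ⅖) + 187) - 384)² = (√(72/5 + 187) - 384)² = (√(1007/5) - 384)² = (√5035/5 - 384)² = (-384 + √5035/5)²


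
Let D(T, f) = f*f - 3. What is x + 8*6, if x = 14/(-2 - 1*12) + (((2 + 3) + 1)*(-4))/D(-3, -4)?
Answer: 587/13 ≈ 45.154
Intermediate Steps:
D(T, f) = -3 + f² (D(T, f) = f² - 3 = -3 + f²)
x = -37/13 (x = 14/(-2 - 1*12) + (((2 + 3) + 1)*(-4))/(-3 + (-4)²) = 14/(-2 - 12) + ((5 + 1)*(-4))/(-3 + 16) = 14/(-14) + (6*(-4))/13 = 14*(-1/14) - 24*1/13 = -1 - 24/13 = -37/13 ≈ -2.8462)
x + 8*6 = -37/13 + 8*6 = -37/13 + 48 = 587/13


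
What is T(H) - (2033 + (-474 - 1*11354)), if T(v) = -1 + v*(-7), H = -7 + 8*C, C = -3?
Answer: 10011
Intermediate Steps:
H = -31 (H = -7 + 8*(-3) = -7 - 24 = -31)
T(v) = -1 - 7*v
T(H) - (2033 + (-474 - 1*11354)) = (-1 - 7*(-31)) - (2033 + (-474 - 1*11354)) = (-1 + 217) - (2033 + (-474 - 11354)) = 216 - (2033 - 11828) = 216 - 1*(-9795) = 216 + 9795 = 10011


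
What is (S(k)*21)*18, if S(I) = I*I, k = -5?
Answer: 9450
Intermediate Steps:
S(I) = I²
(S(k)*21)*18 = ((-5)²*21)*18 = (25*21)*18 = 525*18 = 9450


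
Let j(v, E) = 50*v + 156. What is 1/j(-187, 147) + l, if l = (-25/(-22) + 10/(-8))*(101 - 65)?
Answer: -413741/101134 ≈ -4.0910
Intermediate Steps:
j(v, E) = 156 + 50*v
l = -45/11 (l = (-25*(-1/22) + 10*(-⅛))*36 = (25/22 - 5/4)*36 = -5/44*36 = -45/11 ≈ -4.0909)
1/j(-187, 147) + l = 1/(156 + 50*(-187)) - 45/11 = 1/(156 - 9350) - 45/11 = 1/(-9194) - 45/11 = -1/9194 - 45/11 = -413741/101134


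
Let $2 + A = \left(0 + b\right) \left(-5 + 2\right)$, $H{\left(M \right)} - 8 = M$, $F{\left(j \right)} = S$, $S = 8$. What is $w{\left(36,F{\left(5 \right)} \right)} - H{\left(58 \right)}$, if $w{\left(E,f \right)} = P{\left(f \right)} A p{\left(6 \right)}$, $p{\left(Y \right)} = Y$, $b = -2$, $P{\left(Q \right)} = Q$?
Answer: $126$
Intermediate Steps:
$F{\left(j \right)} = 8$
$H{\left(M \right)} = 8 + M$
$A = 4$ ($A = -2 + \left(0 - 2\right) \left(-5 + 2\right) = -2 - -6 = -2 + 6 = 4$)
$w{\left(E,f \right)} = 24 f$ ($w{\left(E,f \right)} = f 4 \cdot 6 = 4 f 6 = 24 f$)
$w{\left(36,F{\left(5 \right)} \right)} - H{\left(58 \right)} = 24 \cdot 8 - \left(8 + 58\right) = 192 - 66 = 126$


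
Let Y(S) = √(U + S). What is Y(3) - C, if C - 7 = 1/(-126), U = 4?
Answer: -881/126 + √7 ≈ -4.3463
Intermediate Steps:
Y(S) = √(4 + S)
C = 881/126 (C = 7 + 1/(-126) = 7 - 1/126 = 881/126 ≈ 6.9921)
Y(3) - C = √(4 + 3) - 1*881/126 = √7 - 881/126 = -881/126 + √7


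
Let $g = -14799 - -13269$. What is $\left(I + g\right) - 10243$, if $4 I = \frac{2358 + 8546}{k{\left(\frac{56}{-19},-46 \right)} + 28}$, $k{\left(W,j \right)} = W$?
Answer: $- \frac{2776077}{238} \approx -11664.0$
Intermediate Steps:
$I = \frac{25897}{238}$ ($I = \frac{\left(2358 + 8546\right) \frac{1}{\frac{56}{-19} + 28}}{4} = \frac{10904 \frac{1}{56 \left(- \frac{1}{19}\right) + 28}}{4} = \frac{10904 \frac{1}{- \frac{56}{19} + 28}}{4} = \frac{10904 \frac{1}{\frac{476}{19}}}{4} = \frac{10904 \cdot \frac{19}{476}}{4} = \frac{1}{4} \cdot \frac{51794}{119} = \frac{25897}{238} \approx 108.81$)
$g = -1530$ ($g = -14799 + 13269 = -1530$)
$\left(I + g\right) - 10243 = \left(\frac{25897}{238} - 1530\right) - 10243 = - \frac{338243}{238} - 10243 = - \frac{2776077}{238}$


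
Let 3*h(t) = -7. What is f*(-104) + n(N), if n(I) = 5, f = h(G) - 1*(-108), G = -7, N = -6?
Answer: -32953/3 ≈ -10984.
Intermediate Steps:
h(t) = -7/3 (h(t) = (⅓)*(-7) = -7/3)
f = 317/3 (f = -7/3 - 1*(-108) = -7/3 + 108 = 317/3 ≈ 105.67)
f*(-104) + n(N) = (317/3)*(-104) + 5 = -32968/3 + 5 = -32953/3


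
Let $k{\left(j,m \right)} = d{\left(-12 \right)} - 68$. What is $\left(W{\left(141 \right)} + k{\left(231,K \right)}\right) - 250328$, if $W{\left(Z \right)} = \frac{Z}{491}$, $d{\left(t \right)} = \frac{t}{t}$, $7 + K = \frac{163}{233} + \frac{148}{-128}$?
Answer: $- \frac{122943804}{491} \approx -2.5039 \cdot 10^{5}$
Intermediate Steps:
$K = - \frac{55597}{7456}$ ($K = -7 + \left(\frac{163}{233} + \frac{148}{-128}\right) = -7 + \left(163 \cdot \frac{1}{233} + 148 \left(- \frac{1}{128}\right)\right) = -7 + \left(\frac{163}{233} - \frac{37}{32}\right) = -7 - \frac{3405}{7456} = - \frac{55597}{7456} \approx -7.4567$)
$d{\left(t \right)} = 1$
$k{\left(j,m \right)} = -67$ ($k{\left(j,m \right)} = 1 - 68 = -67$)
$W{\left(Z \right)} = \frac{Z}{491}$ ($W{\left(Z \right)} = Z \frac{1}{491} = \frac{Z}{491}$)
$\left(W{\left(141 \right)} + k{\left(231,K \right)}\right) - 250328 = \left(\frac{1}{491} \cdot 141 - 67\right) - 250328 = \left(\frac{141}{491} - 67\right) - 250328 = - \frac{32756}{491} - 250328 = - \frac{122943804}{491}$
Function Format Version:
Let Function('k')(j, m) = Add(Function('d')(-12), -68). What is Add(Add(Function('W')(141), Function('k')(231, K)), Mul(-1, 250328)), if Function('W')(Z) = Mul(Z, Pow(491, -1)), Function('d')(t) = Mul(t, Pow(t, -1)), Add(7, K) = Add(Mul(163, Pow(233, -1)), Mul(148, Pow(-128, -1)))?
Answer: Rational(-122943804, 491) ≈ -2.5039e+5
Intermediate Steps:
K = Rational(-55597, 7456) (K = Add(-7, Add(Mul(163, Pow(233, -1)), Mul(148, Pow(-128, -1)))) = Add(-7, Add(Mul(163, Rational(1, 233)), Mul(148, Rational(-1, 128)))) = Add(-7, Add(Rational(163, 233), Rational(-37, 32))) = Add(-7, Rational(-3405, 7456)) = Rational(-55597, 7456) ≈ -7.4567)
Function('d')(t) = 1
Function('k')(j, m) = -67 (Function('k')(j, m) = Add(1, -68) = -67)
Function('W')(Z) = Mul(Rational(1, 491), Z) (Function('W')(Z) = Mul(Z, Rational(1, 491)) = Mul(Rational(1, 491), Z))
Add(Add(Function('W')(141), Function('k')(231, K)), Mul(-1, 250328)) = Add(Add(Mul(Rational(1, 491), 141), -67), Mul(-1, 250328)) = Add(Add(Rational(141, 491), -67), -250328) = Add(Rational(-32756, 491), -250328) = Rational(-122943804, 491)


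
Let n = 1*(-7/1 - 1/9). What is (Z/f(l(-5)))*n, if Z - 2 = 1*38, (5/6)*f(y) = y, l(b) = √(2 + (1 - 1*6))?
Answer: 6400*I*√3/81 ≈ 136.85*I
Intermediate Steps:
l(b) = I*√3 (l(b) = √(2 + (1 - 6)) = √(2 - 5) = √(-3) = I*√3)
f(y) = 6*y/5
Z = 40 (Z = 2 + 1*38 = 2 + 38 = 40)
n = -64/9 (n = 1*(-7*1 - 1*⅑) = 1*(-7 - ⅑) = 1*(-64/9) = -64/9 ≈ -7.1111)
(Z/f(l(-5)))*n = (40/((6*(I*√3)/5)))*(-64/9) = (40/((6*I*√3/5)))*(-64/9) = (40*(-5*I*√3/18))*(-64/9) = -100*I*√3/9*(-64/9) = 6400*I*√3/81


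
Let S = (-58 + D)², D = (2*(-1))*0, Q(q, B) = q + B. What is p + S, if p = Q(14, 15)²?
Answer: 4205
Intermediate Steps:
Q(q, B) = B + q
D = 0 (D = -2*0 = 0)
p = 841 (p = (15 + 14)² = 29² = 841)
S = 3364 (S = (-58 + 0)² = (-58)² = 3364)
p + S = 841 + 3364 = 4205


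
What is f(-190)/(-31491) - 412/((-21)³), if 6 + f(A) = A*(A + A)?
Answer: -72846038/32404239 ≈ -2.2480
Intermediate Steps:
f(A) = -6 + 2*A² (f(A) = -6 + A*(A + A) = -6 + A*(2*A) = -6 + 2*A²)
f(-190)/(-31491) - 412/((-21)³) = (-6 + 2*(-190)²)/(-31491) - 412/((-21)³) = (-6 + 2*36100)*(-1/31491) - 412/(-9261) = (-6 + 72200)*(-1/31491) - 412*(-1/9261) = 72194*(-1/31491) + 412/9261 = -72194/31491 + 412/9261 = -72846038/32404239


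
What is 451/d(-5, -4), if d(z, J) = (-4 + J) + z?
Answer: -451/13 ≈ -34.692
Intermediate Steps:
d(z, J) = -4 + J + z
451/d(-5, -4) = 451/(-4 - 4 - 5) = 451/(-13) = 451*(-1/13) = -451/13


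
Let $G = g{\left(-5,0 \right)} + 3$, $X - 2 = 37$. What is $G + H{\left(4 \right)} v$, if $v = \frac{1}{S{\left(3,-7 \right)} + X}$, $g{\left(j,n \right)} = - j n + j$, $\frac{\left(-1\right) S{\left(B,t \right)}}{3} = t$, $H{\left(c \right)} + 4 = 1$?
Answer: $- \frac{41}{20} \approx -2.05$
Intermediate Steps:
$H{\left(c \right)} = -3$ ($H{\left(c \right)} = -4 + 1 = -3$)
$S{\left(B,t \right)} = - 3 t$
$X = 39$ ($X = 2 + 37 = 39$)
$g{\left(j,n \right)} = j - j n$ ($g{\left(j,n \right)} = - j n + j = j - j n$)
$v = \frac{1}{60}$ ($v = \frac{1}{\left(-3\right) \left(-7\right) + 39} = \frac{1}{21 + 39} = \frac{1}{60} \approx 0.016667$)
$G = -2$ ($G = - 5 \left(1 - 0\right) + 3 = - 5 \left(1 + 0\right) + 3 = \left(-5\right) 1 + 3 = -5 + 3 = -2$)
$G + H{\left(4 \right)} v = -2 - \frac{1}{20} = - \frac{41}{20}$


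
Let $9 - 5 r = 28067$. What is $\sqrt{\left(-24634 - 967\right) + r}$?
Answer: $\frac{i \sqrt{780315}}{5} \approx 176.67 i$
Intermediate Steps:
$r = - \frac{28058}{5}$ ($r = \frac{9}{5} - \frac{28067}{5} = - \frac{28058}{5} \approx -5611.6$)
$\sqrt{\left(-24634 - 967\right) + r} = \sqrt{\left(-24634 - 967\right) - \frac{28058}{5}} = \sqrt{-25601 - \frac{28058}{5}} = \sqrt{- \frac{156063}{5}} = \frac{i \sqrt{780315}}{5}$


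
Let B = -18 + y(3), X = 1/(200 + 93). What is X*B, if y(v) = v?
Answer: -15/293 ≈ -0.051195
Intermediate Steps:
X = 1/293 ≈ 0.0034130
B = -15 (B = -18 + 3 = -15)
X*B = (1/293)*(-15) = -15/293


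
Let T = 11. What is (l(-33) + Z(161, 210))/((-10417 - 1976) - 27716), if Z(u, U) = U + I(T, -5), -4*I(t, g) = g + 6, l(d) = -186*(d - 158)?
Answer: -142943/160436 ≈ -0.89097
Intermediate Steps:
l(d) = 29388 - 186*d (l(d) = -186*(-158 + d) = 29388 - 186*d)
I(t, g) = -3/2 - g/4 (I(t, g) = -(g + 6)/4 = -(6 + g)/4 = -3/2 - g/4)
Z(u, U) = -¼ + U (Z(u, U) = U + (-3/2 - ¼*(-5)) = U + (-3/2 + 5/4) = U - ¼ = -¼ + U)
(l(-33) + Z(161, 210))/((-10417 - 1976) - 27716) = ((29388 - 186*(-33)) + (-¼ + 210))/((-10417 - 1976) - 27716) = ((29388 + 6138) + 839/4)/(-12393 - 27716) = (35526 + 839/4)/(-40109) = (142943/4)*(-1/40109) = -142943/160436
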